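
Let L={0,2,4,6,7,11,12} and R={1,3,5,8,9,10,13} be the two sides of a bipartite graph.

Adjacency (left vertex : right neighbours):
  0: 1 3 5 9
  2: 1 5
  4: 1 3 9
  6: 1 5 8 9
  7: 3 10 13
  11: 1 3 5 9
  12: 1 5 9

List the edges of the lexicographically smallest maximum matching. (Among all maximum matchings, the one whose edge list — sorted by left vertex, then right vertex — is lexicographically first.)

Lex-smallest maximum matching: {(0,1), (2,5), (4,3), (6,8), (7,10), (11,9)}

|M| = 6 (so the lex-smallest maximum matching has 6 edges)
process left vertices in ascending order; for each, take the smallest-labelled available neighbour that still permits 6 edges overall, or leave it unmatched if none does
lex-smallest matching: {0-1, 2-5, 4-3, 6-8, 7-10, 11-9}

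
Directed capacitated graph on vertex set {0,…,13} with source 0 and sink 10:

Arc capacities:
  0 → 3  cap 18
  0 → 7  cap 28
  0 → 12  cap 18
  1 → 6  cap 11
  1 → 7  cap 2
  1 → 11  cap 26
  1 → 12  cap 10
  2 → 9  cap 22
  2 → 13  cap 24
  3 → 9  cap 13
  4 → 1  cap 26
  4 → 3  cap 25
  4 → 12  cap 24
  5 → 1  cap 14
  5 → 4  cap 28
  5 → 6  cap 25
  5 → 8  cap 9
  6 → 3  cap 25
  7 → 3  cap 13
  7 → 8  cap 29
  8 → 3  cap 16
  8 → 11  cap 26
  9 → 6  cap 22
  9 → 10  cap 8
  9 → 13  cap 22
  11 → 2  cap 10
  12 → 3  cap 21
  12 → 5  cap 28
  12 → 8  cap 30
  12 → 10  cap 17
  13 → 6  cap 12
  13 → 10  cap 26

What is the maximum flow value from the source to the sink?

Maximum flow value: 40

augment #1: 0→12→10 bottleneck 17, total now 17
augment #2: 0→3→9→10 bottleneck 8, total now 25
augment #3: 0→3→9→13→10 bottleneck 5, total now 30
augment #4: 0→7→8→11→2→13→10 bottleneck 10, total now 40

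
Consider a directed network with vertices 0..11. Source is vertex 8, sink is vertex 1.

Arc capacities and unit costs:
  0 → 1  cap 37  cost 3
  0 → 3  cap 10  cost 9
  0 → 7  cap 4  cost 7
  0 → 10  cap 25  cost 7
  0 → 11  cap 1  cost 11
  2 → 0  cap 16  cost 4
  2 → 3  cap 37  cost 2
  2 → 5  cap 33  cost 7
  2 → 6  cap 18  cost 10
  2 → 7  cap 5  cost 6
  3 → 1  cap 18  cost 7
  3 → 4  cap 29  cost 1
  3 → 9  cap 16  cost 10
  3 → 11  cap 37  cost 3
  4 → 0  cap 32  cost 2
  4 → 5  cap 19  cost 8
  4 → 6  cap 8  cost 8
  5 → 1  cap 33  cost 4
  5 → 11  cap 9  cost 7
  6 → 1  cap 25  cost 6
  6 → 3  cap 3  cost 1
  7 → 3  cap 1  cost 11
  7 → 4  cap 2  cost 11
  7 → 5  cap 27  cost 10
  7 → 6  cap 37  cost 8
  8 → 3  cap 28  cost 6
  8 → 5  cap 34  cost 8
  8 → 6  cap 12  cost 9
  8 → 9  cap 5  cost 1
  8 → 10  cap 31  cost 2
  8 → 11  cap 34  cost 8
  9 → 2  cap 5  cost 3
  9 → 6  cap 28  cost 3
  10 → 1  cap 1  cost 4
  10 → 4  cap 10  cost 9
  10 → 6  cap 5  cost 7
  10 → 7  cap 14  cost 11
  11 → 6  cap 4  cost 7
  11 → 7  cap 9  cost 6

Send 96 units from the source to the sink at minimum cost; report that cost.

Minimum cost for 96 units: 1251

shortest-cost path #1: 8→10→1 push 1 @ unit cost 6 (adds 6)
shortest-cost path #2: 8→9→6→1 push 5 @ unit cost 10 (adds 50)
shortest-cost path #3: 8→5→1 push 33 @ unit cost 12 (adds 396)
shortest-cost path #4: 8→3→4→0→1 push 28 @ unit cost 12 (adds 336)
shortest-cost path #5: 8→6→1 push 12 @ unit cost 15 (adds 180)
shortest-cost path #6: 8→10→6→1 push 5 @ unit cost 15 (adds 75)
shortest-cost path #7: 8→10→4→0→1 push 4 @ unit cost 16 (adds 64)
shortest-cost path #8: 8→10→4→3→1 push 6 @ unit cost 17 (adds 102)
shortest-cost path #9: 8→11→6→1 push 2 @ unit cost 21 (adds 42)
total cost = 1251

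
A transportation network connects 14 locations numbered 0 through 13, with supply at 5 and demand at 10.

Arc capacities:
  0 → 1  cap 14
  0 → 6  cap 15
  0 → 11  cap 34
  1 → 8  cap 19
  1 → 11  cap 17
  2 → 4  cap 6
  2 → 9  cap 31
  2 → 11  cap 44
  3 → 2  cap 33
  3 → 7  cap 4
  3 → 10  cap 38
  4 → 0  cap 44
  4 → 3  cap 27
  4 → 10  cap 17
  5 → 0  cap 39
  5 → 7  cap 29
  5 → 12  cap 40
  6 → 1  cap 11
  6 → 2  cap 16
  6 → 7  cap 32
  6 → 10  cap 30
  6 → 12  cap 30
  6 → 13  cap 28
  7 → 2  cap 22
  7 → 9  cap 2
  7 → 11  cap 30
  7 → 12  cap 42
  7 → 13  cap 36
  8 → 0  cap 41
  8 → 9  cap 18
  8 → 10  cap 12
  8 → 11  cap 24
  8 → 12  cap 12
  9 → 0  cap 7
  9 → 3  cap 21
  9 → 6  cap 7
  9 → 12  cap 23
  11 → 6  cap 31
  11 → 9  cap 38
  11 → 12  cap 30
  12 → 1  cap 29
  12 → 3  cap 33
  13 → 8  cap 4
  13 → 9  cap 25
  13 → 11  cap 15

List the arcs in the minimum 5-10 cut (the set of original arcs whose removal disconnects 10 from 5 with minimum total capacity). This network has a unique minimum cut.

Min-cut arcs: {(2,4), (3,10), (6,10), (8,10)} (total capacity 86)

augment #1: 5→0→6→10 push 15
augment #2: 5→12→3→10 push 33
augment #3: 5→0→1→8→10 push 12
augment #4: 5→0→11→6→10 push 12
augment #5: 5→7→2→4→10 push 6
augment #6: 5→7→9→3→10 push 2
augment #7: 5→7→11→6→10 push 3
augment #8: 5→7→2→9→3→10 push 3
max flow = 86; residual-reachable set from 5 gives S-side
cut edges (S→T): {(2,4), (3,10), (6,10), (8,10)} total cap 86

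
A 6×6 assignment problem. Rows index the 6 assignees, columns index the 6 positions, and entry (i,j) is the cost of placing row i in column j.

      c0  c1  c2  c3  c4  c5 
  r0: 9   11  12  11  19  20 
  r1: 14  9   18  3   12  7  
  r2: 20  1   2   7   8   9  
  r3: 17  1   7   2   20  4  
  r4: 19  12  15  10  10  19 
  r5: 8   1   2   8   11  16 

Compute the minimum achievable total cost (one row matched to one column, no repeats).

one of 2 optimal assignments: row0→col0 (cost 9), row1→col3 (cost 3), row2→col1 (cost 1), row3→col5 (cost 4), row4→col4 (cost 10), row5→col2 (cost 2)
total = 9 + 3 + 1 + 4 + 10 + 2 = 29

Minimum assignment cost: 29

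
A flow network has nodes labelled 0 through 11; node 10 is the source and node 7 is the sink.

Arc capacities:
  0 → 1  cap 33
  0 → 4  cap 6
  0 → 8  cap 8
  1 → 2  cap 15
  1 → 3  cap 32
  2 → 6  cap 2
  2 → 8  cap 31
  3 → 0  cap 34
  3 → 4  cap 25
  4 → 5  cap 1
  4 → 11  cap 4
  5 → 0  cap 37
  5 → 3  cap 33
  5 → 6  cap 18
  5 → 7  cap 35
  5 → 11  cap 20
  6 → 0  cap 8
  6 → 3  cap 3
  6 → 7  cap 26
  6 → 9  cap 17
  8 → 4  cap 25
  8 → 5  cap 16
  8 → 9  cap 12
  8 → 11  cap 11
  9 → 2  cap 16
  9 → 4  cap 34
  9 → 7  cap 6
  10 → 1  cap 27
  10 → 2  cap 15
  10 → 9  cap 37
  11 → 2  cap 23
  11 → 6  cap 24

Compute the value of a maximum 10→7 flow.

augment #1: 10→9→7 bottleneck 6, total now 6
augment #2: 10→2→6→7 bottleneck 2, total now 8
augment #3: 10→2→8→5→7 bottleneck 13, total now 21
augment #4: 10→9→4→5→7 bottleneck 1, total now 22
augment #5: 10→1→2→8→5→7 bottleneck 3, total now 25
augment #6: 10→9→4→11→6→7 bottleneck 4, total now 29
augment #7: 10→1→2→8→11→6→7 bottleneck 11, total now 40

Maximum flow value: 40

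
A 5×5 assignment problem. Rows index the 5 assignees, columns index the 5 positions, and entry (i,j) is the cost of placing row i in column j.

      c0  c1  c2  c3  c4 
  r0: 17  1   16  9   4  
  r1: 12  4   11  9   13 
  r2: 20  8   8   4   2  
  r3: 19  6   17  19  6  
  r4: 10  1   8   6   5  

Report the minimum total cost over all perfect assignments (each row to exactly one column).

Minimum assignment cost: 31

optimal assignment: row0→col1 (cost 1), row1→col0 (cost 12), row2→col3 (cost 4), row3→col4 (cost 6), row4→col2 (cost 8)
total = 1 + 12 + 4 + 6 + 8 = 31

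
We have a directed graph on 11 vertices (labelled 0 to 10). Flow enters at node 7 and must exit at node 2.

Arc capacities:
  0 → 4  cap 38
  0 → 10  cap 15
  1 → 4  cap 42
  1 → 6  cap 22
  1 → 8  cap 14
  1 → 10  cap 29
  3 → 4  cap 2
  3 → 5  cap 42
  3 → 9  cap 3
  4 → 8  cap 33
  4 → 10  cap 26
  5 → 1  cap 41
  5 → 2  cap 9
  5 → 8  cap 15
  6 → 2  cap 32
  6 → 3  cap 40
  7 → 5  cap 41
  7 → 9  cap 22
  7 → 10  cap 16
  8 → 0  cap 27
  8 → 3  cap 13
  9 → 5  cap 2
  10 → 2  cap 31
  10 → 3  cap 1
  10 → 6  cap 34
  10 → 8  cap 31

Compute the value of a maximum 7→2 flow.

Maximum flow value: 59

augment #1: 7→5→2 bottleneck 9, total now 9
augment #2: 7→10→2 bottleneck 16, total now 25
augment #3: 7→5→1→6→2 bottleneck 22, total now 47
augment #4: 7→5→1→10→2 bottleneck 10, total now 57
augment #5: 7→9→5→1→10→2 bottleneck 2, total now 59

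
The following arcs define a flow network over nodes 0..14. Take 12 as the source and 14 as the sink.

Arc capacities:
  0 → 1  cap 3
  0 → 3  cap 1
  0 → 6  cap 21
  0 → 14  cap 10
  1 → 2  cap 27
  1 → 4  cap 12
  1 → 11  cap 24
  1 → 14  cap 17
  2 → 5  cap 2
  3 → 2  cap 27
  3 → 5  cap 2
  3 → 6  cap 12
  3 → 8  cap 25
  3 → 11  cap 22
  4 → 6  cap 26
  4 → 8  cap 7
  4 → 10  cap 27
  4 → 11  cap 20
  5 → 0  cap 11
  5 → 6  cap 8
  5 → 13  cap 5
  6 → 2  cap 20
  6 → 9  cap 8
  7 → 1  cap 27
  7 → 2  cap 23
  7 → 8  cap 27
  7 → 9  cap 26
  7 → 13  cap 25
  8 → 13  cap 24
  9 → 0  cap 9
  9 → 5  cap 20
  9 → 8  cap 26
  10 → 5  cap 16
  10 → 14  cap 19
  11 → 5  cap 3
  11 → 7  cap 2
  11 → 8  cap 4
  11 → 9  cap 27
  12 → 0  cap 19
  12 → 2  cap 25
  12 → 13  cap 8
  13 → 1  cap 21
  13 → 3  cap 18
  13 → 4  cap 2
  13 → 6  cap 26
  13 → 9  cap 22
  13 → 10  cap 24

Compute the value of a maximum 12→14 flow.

augment #1: 12→0→14 bottleneck 10, total now 10
augment #2: 12→0→1→14 bottleneck 3, total now 13
augment #3: 12→13→1→14 bottleneck 8, total now 21
augment #4: 12→2→5→13→1→14 bottleneck 2, total now 23
augment #5: 12→0→3→5→13→1→14 bottleneck 1, total now 24
augment #6: 12→0→6→9→5→13→1→14 bottleneck 2, total now 26
augment #7: 12→0→6→9→8→13→1→14 bottleneck 1, total now 27
augment #8: 12→0→6→9→8→13→10→14 bottleneck 2, total now 29

Maximum flow value: 29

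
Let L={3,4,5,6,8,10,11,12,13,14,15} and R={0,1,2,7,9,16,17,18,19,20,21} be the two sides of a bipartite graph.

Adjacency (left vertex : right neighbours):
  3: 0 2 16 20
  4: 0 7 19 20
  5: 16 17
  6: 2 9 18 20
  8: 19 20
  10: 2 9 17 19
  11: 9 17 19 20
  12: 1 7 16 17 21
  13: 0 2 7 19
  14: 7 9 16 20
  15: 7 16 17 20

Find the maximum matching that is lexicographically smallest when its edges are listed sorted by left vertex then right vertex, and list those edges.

|M| = 10 (so the lex-smallest maximum matching has 10 edges)
process left vertices in ascending order; for each, take the smallest-labelled available neighbour that still permits 10 edges overall, or leave it unmatched if none does
lex-smallest matching: {3-0, 4-7, 5-16, 6-18, 8-19, 10-2, 11-9, 12-1, 14-20, 15-17}

Lex-smallest maximum matching: {(3,0), (4,7), (5,16), (6,18), (8,19), (10,2), (11,9), (12,1), (14,20), (15,17)}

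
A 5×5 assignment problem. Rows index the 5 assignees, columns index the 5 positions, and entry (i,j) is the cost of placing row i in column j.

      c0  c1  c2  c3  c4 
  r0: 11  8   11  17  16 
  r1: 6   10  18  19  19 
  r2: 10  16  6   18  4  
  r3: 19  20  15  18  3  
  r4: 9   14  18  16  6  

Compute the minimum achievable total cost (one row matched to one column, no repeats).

optimal assignment: row0→col1 (cost 8), row1→col0 (cost 6), row2→col2 (cost 6), row3→col4 (cost 3), row4→col3 (cost 16)
total = 8 + 6 + 6 + 3 + 16 = 39

Minimum assignment cost: 39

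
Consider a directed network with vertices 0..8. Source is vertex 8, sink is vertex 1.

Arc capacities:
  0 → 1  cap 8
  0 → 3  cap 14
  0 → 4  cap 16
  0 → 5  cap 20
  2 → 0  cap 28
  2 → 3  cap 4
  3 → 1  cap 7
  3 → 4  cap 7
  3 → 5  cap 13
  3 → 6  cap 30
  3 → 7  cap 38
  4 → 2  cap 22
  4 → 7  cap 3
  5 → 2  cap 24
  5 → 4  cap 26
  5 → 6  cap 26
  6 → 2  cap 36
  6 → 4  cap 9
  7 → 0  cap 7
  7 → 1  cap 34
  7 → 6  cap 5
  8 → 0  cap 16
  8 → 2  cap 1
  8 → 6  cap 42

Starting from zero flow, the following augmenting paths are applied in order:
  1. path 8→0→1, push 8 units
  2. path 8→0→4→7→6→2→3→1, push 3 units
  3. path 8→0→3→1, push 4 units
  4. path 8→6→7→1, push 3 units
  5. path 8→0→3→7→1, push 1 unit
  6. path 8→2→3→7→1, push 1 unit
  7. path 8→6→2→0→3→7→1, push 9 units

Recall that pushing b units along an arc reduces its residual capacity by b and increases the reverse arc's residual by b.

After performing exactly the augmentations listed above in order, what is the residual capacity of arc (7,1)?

after path 1 (8→0→1, push 8): res(7,1)=34
after path 2 (8→0→4→7→6→2→3→1, push 3): res(7,1)=34
after path 3 (8→0→3→1, push 4): res(7,1)=34
after path 4 (8→6→7→1, push 3): res(7,1)=31
after path 5 (8→0→3→7→1, push 1): res(7,1)=30
after path 6 (8→2→3→7→1, push 1): res(7,1)=29
after path 7 (8→6→2→0→3→7→1, push 9): res(7,1)=20

Residual capacity of (7,1): 20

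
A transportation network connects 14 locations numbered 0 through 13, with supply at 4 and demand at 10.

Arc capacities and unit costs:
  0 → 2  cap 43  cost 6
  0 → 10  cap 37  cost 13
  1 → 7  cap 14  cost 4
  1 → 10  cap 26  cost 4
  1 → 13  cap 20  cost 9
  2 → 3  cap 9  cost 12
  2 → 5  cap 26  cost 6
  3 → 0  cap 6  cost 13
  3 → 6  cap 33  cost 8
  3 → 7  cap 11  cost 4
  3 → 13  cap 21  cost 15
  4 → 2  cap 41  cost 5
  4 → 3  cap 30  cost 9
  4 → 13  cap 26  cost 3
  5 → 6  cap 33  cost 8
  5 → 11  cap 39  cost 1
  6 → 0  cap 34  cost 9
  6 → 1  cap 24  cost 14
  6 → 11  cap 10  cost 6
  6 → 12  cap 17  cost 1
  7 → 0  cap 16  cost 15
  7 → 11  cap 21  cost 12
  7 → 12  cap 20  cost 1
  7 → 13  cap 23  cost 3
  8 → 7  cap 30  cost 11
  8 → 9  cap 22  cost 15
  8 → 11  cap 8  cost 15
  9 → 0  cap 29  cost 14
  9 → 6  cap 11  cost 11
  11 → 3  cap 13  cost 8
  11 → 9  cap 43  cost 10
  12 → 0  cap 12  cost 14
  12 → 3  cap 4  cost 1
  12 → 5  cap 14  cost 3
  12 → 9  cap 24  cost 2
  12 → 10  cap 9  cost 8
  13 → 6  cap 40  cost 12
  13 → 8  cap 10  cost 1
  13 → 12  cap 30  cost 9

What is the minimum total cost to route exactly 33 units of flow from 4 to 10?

Minimum cost for 33 units: 986

shortest-cost path #1: 4→13→12→10 push 9 @ unit cost 20 (adds 180)
shortest-cost path #2: 4→13→6→1→10 push 17 @ unit cost 33 (adds 561)
shortest-cost path #3: 4→3→0→10 push 6 @ unit cost 35 (adds 210)
shortest-cost path #4: 4→3→6→1→10 push 1 @ unit cost 35 (adds 35)
total cost = 986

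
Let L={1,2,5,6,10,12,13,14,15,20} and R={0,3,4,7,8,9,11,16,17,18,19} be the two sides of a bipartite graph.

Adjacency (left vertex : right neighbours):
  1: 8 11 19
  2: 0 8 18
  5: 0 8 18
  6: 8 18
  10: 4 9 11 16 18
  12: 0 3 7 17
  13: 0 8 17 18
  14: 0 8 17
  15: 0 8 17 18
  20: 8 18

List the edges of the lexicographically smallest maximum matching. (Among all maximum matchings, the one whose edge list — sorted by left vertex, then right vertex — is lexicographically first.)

|M| = 7 (so the lex-smallest maximum matching has 7 edges)
process left vertices in ascending order; for each, take the smallest-labelled available neighbour that still permits 7 edges overall, or leave it unmatched if none does
lex-smallest matching: {1-11, 2-0, 5-8, 6-18, 10-4, 12-3, 13-17}

Lex-smallest maximum matching: {(1,11), (2,0), (5,8), (6,18), (10,4), (12,3), (13,17)}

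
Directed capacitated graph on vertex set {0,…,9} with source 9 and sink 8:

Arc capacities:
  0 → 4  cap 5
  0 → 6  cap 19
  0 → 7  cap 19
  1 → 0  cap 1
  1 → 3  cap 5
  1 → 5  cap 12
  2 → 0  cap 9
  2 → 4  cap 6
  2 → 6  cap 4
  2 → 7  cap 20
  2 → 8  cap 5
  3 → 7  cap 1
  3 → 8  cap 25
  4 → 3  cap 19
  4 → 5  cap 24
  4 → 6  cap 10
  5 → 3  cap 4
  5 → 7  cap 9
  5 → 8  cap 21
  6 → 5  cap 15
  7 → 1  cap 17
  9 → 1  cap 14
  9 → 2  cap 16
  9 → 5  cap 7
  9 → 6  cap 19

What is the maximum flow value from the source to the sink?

Maximum flow value: 46

augment #1: 9→2→8 bottleneck 5, total now 5
augment #2: 9→5→8 bottleneck 7, total now 12
augment #3: 9→1→3→8 bottleneck 5, total now 17
augment #4: 9→1→5→8 bottleneck 9, total now 26
augment #5: 9→6→5→8 bottleneck 5, total now 31
augment #6: 9→2→4→3→8 bottleneck 6, total now 37
augment #7: 9→6→5→3→8 bottleneck 4, total now 41
augment #8: 9→2→0→4→3→8 bottleneck 5, total now 46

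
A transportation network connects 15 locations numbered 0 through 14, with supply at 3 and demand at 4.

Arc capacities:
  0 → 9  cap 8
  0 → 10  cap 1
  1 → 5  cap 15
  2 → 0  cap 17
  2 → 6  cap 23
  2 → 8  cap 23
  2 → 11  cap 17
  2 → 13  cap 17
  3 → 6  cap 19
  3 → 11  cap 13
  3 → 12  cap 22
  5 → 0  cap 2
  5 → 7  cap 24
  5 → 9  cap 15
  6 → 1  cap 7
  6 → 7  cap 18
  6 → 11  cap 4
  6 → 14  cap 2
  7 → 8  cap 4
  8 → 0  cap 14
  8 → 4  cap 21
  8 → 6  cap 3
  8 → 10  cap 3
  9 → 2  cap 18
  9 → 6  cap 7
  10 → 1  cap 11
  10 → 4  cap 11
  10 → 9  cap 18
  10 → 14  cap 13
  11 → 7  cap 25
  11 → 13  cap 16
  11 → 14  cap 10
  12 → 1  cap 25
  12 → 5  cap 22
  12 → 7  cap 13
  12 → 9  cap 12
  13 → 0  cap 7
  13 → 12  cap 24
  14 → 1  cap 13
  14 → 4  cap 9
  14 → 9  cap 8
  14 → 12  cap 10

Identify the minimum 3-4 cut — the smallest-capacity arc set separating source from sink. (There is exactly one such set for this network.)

Min-cut arcs: {(0,10), (7,8), (9,2), (14,4)} (total capacity 32)

augment #1: 3→6→14→4 push 2
augment #2: 3→11→14→4 push 7
augment #3: 3→6→7→8→4 push 4
augment #4: 3→11→13→0→10→4 push 1
augment #5: 3→12→9→2→8→4 push 12
augment #6: 3→11→14→9→2→8→4 push 3
augment #7: 3→12→5→9→2→8→4 push 2
augment #8: 3→12→5→9→2→8→10→4 push 1
max flow = 32; residual-reachable set from 3 gives S-side
cut edges (S→T): {(0,10), (7,8), (9,2), (14,4)} total cap 32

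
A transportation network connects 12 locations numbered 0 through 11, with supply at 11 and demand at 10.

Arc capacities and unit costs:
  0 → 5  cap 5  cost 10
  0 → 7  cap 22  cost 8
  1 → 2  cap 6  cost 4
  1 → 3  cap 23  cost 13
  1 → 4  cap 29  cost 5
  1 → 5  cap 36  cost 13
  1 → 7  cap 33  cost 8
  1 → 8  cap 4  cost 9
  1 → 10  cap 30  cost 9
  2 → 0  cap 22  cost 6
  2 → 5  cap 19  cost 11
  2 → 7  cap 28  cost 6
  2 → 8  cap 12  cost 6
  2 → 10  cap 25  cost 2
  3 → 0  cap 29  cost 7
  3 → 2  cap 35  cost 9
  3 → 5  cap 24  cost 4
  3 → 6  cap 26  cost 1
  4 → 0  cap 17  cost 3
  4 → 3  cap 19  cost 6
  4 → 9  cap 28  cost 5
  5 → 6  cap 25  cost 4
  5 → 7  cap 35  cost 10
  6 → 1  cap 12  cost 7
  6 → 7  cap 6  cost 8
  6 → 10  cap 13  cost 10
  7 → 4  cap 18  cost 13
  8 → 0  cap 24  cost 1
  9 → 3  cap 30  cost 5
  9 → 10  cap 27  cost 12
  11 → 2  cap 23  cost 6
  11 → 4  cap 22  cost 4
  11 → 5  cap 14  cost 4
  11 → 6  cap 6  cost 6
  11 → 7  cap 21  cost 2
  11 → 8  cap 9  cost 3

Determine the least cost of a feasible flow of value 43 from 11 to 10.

Minimum cost for 43 units: 553

shortest-cost path #1: 11→2→10 push 23 @ unit cost 8 (adds 184)
shortest-cost path #2: 11→6→10 push 6 @ unit cost 16 (adds 96)
shortest-cost path #3: 11→5→6→10 push 7 @ unit cost 18 (adds 126)
shortest-cost path #4: 11→4→9→10 push 7 @ unit cost 21 (adds 147)
total cost = 553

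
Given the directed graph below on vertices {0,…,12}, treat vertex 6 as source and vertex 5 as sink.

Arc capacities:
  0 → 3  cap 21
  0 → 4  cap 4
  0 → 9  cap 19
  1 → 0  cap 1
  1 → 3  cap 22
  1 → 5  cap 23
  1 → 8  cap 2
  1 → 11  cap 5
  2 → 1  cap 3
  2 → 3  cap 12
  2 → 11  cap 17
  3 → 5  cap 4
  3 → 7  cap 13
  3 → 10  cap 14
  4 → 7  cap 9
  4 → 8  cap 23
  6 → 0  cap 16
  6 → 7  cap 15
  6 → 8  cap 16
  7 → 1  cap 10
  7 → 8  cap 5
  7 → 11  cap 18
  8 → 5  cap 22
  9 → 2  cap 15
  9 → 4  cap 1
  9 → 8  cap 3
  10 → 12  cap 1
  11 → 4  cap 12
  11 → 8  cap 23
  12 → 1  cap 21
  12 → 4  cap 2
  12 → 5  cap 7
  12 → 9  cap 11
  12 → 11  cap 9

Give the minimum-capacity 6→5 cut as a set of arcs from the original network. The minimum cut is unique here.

Min-cut arcs: {(2,1), (3,5), (7,1), (8,5), (10,12)} (total capacity 40)

augment #1: 6→8→5 push 16
augment #2: 6→0→3→5 push 4
augment #3: 6→7→1→5 push 10
augment #4: 6→7→8→5 push 5
augment #5: 6→0→4→8→5 push 1
augment #6: 6→0→3→10→12→5 push 1
augment #7: 6→0→9→2→1→5 push 3
max flow = 40; residual-reachable set from 6 gives S-side
cut edges (S→T): {(2,1), (3,5), (7,1), (8,5), (10,12)} total cap 40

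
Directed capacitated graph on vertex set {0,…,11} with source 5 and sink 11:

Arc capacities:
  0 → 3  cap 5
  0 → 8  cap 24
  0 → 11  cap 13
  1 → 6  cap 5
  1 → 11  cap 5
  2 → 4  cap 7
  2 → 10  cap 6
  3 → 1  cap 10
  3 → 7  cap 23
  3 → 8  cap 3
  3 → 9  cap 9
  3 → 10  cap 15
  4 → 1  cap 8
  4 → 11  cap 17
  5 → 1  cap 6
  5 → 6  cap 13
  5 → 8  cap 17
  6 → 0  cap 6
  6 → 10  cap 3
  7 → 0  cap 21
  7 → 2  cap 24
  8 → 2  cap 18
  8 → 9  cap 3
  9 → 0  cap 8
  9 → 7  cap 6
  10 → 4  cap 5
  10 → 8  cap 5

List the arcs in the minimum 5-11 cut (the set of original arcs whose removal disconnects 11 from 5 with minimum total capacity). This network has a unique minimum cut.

augment #1: 5→1→11 push 5
augment #2: 5→6→0→11 push 6
augment #3: 5→6→10→4→11 push 3
augment #4: 5→8→2→4→11 push 7
augment #5: 5→8→9→0→11 push 3
augment #6: 5→8→2→10→4→11 push 2
max flow = 26; residual-reachable set from 5 gives S-side
cut edges (S→T): {(1,11), (2,4), (6,0), (8,9), (10,4)} total cap 26

Min-cut arcs: {(1,11), (2,4), (6,0), (8,9), (10,4)} (total capacity 26)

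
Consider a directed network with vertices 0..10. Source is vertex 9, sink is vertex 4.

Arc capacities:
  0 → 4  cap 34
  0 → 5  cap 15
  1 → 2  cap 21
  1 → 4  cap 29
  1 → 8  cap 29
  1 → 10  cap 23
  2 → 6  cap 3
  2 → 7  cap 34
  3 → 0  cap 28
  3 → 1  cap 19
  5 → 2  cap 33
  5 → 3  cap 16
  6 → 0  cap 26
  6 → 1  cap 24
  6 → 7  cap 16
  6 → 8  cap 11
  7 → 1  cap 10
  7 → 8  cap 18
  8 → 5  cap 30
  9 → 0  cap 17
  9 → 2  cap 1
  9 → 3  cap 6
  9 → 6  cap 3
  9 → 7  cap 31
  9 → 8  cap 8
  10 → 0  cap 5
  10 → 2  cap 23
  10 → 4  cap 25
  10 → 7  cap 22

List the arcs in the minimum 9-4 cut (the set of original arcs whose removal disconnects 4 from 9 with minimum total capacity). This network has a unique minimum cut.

augment #1: 9→0→4 push 17
augment #2: 9→3→0→4 push 6
augment #3: 9→6→0→4 push 3
augment #4: 9→7→1→4 push 10
augment #5: 9→2→6→0→4 push 1
augment #6: 9→8→5→3→0→4 push 7
augment #7: 9→8→5→3→1→4 push 1
augment #8: 9→7→8→5→3→1→4 push 8
augment #9: 9→7→8→5→2→6→1→4 push 2
max flow = 55; residual-reachable set from 9 gives S-side
cut edges (S→T): {(2,6), (5,3), (7,1), (9,0), (9,3), (9,6)} total cap 55

Min-cut arcs: {(2,6), (5,3), (7,1), (9,0), (9,3), (9,6)} (total capacity 55)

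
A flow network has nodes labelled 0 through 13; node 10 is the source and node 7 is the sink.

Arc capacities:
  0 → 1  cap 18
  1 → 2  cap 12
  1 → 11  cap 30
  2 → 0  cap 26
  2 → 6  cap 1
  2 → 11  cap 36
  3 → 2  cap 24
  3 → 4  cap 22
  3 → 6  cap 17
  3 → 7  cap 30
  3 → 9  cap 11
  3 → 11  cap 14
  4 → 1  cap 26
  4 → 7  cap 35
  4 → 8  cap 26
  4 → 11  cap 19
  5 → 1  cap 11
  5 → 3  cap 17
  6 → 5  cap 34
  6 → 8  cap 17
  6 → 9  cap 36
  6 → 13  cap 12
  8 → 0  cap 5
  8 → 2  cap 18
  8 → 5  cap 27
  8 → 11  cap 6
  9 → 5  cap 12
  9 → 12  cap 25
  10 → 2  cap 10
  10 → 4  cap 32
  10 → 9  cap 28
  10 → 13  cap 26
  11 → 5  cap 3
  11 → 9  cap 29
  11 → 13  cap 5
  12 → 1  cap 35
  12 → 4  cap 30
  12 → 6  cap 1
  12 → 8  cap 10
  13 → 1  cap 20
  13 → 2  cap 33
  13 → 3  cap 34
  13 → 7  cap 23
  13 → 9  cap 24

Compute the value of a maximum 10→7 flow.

Maximum flow value: 85

augment #1: 10→4→7 bottleneck 32, total now 32
augment #2: 10→13→7 bottleneck 23, total now 55
augment #3: 10→13→3→7 bottleneck 3, total now 58
augment #4: 10→9→5→3→7 bottleneck 12, total now 70
augment #5: 10→9→12→4→7 bottleneck 3, total now 73
augment #6: 10→2→6→5→3→7 bottleneck 1, total now 74
augment #7: 10→2→11→5→3→7 bottleneck 3, total now 77
augment #8: 10→2→11→13→3→7 bottleneck 5, total now 82
augment #9: 10→9→12→6→5→3→7 bottleneck 1, total now 83
augment #10: 10→9→12→8→5→6→13→3→7 bottleneck 2, total now 85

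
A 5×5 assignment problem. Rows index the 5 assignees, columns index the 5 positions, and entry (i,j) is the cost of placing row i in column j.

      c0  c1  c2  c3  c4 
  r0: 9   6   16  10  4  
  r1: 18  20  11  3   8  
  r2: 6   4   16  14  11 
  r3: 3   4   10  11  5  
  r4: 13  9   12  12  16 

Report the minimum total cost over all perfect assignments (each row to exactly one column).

optimal assignment: row0→col4 (cost 4), row1→col3 (cost 3), row2→col1 (cost 4), row3→col0 (cost 3), row4→col2 (cost 12)
total = 4 + 3 + 4 + 3 + 12 = 26

Minimum assignment cost: 26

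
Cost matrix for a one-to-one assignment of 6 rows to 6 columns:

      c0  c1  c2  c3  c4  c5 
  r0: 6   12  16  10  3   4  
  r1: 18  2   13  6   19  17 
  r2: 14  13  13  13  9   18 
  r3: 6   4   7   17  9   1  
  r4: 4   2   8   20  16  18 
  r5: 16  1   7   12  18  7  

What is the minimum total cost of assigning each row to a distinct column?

Minimum assignment cost: 28

optimal assignment: row0→col4 (cost 3), row1→col3 (cost 6), row2→col2 (cost 13), row3→col5 (cost 1), row4→col0 (cost 4), row5→col1 (cost 1)
total = 3 + 6 + 13 + 1 + 4 + 1 = 28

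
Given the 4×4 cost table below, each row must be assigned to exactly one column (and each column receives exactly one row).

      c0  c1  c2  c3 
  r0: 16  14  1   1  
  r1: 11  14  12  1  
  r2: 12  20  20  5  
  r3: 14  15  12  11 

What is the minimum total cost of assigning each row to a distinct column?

optimal assignment: row0→col2 (cost 1), row1→col3 (cost 1), row2→col0 (cost 12), row3→col1 (cost 15)
total = 1 + 1 + 12 + 15 = 29

Minimum assignment cost: 29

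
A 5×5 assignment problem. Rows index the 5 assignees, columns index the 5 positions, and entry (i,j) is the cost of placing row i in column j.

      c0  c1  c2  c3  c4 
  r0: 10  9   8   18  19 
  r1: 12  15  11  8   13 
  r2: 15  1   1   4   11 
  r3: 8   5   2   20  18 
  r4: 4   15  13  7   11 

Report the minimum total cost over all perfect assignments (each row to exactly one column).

Minimum assignment cost: 32

one of 2 optimal assignments: row0→col0 (cost 10), row1→col3 (cost 8), row2→col1 (cost 1), row3→col2 (cost 2), row4→col4 (cost 11)
total = 10 + 8 + 1 + 2 + 11 = 32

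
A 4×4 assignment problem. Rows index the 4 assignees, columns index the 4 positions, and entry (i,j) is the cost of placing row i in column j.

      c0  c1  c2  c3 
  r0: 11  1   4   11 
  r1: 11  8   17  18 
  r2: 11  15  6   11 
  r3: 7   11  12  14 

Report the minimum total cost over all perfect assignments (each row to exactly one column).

Minimum assignment cost: 30

optimal assignment: row0→col2 (cost 4), row1→col1 (cost 8), row2→col3 (cost 11), row3→col0 (cost 7)
total = 4 + 8 + 11 + 7 = 30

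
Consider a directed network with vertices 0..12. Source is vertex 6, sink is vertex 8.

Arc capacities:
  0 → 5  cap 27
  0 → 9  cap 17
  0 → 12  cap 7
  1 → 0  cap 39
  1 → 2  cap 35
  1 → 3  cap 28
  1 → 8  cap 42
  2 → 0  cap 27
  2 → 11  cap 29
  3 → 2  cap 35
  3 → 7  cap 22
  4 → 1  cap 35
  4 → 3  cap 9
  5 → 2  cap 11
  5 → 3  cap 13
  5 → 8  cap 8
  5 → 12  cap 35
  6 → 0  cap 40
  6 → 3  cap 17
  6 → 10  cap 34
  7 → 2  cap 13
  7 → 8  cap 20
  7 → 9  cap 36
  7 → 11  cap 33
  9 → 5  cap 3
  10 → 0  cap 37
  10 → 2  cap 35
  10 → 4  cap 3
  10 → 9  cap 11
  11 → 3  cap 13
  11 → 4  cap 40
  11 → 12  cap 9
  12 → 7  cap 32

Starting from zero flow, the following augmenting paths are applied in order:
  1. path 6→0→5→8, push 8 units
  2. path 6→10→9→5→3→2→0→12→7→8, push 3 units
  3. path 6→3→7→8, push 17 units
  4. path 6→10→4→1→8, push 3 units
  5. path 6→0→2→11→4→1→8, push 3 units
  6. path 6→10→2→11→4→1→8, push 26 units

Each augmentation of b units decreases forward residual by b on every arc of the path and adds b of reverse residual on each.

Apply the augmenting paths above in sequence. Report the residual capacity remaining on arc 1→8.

Residual capacity of (1,8): 10

after path 1 (6→0→5→8, push 8): res(1,8)=42
after path 2 (6→10→9→5→3→2→0→12→7→8, push 3): res(1,8)=42
after path 3 (6→3→7→8, push 17): res(1,8)=42
after path 4 (6→10→4→1→8, push 3): res(1,8)=39
after path 5 (6→0→2→11→4→1→8, push 3): res(1,8)=36
after path 6 (6→10→2→11→4→1→8, push 26): res(1,8)=10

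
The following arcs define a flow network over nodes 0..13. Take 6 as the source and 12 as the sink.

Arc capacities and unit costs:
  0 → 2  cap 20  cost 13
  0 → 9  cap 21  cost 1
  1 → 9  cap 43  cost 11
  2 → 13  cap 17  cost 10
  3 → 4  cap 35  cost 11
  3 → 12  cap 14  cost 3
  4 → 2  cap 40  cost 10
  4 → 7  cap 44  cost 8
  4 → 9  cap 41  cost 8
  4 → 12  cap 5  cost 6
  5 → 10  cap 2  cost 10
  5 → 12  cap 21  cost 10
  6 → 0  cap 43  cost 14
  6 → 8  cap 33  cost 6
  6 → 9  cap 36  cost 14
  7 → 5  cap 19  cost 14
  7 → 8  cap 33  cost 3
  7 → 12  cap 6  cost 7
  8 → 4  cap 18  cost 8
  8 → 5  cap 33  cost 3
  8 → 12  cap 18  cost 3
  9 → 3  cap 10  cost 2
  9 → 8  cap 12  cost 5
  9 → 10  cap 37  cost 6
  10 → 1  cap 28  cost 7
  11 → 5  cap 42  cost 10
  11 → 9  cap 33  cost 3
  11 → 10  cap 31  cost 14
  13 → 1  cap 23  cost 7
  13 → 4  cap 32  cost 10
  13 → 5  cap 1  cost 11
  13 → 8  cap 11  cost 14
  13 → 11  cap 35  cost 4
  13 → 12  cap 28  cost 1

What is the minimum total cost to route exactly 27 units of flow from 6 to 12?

Minimum cost for 27 units: 333

shortest-cost path #1: 6→8→12 push 18 @ unit cost 9 (adds 162)
shortest-cost path #2: 6→9→3→12 push 9 @ unit cost 19 (adds 171)
total cost = 333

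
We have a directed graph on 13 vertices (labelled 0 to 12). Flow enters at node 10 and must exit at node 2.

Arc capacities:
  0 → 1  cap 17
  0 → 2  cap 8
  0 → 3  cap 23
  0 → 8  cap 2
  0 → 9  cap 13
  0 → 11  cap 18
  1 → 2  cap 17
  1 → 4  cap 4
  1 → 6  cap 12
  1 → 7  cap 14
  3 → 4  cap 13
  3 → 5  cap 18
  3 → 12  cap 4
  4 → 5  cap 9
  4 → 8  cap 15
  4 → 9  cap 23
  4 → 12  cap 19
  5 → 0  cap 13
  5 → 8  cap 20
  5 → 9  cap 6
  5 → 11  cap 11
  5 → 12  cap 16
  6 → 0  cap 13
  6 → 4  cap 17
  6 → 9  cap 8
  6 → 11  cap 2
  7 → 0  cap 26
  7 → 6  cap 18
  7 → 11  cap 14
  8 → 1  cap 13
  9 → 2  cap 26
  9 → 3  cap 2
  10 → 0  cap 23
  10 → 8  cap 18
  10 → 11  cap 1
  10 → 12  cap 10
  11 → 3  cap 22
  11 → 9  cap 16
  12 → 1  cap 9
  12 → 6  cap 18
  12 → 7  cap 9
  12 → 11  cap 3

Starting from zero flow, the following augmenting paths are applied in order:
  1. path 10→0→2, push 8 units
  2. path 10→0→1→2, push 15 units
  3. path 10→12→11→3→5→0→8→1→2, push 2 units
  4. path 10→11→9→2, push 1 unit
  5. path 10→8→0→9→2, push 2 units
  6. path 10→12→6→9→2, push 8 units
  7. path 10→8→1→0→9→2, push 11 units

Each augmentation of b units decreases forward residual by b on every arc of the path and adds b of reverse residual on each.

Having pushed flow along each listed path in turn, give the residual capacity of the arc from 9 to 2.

Residual capacity of (9,2): 4

after path 1 (10→0→2, push 8): res(9,2)=26
after path 2 (10→0→1→2, push 15): res(9,2)=26
after path 3 (10→12→11→3→5→0→8→1→2, push 2): res(9,2)=26
after path 4 (10→11→9→2, push 1): res(9,2)=25
after path 5 (10→8→0→9→2, push 2): res(9,2)=23
after path 6 (10→12→6→9→2, push 8): res(9,2)=15
after path 7 (10→8→1→0→9→2, push 11): res(9,2)=4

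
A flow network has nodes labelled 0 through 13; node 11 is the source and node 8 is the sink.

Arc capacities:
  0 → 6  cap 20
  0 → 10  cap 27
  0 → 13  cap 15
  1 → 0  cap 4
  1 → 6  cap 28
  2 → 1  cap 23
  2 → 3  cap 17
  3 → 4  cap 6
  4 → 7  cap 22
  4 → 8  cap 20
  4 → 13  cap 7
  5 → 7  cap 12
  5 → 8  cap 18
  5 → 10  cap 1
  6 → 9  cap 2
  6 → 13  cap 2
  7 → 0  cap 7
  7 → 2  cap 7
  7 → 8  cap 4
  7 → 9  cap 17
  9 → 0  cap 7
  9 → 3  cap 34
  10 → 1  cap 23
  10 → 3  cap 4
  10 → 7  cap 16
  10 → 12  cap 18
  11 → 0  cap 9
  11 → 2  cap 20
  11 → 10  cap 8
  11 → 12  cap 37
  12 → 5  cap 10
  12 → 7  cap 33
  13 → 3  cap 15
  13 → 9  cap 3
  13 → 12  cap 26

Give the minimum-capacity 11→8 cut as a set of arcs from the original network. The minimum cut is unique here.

augment #1: 11→10→7→8 push 4
augment #2: 11→12→5→8 push 10
augment #3: 11→2→3→4→8 push 6
max flow = 20; residual-reachable set from 11 gives S-side
cut edges (S→T): {(3,4), (7,8), (12,5)} total cap 20

Min-cut arcs: {(3,4), (7,8), (12,5)} (total capacity 20)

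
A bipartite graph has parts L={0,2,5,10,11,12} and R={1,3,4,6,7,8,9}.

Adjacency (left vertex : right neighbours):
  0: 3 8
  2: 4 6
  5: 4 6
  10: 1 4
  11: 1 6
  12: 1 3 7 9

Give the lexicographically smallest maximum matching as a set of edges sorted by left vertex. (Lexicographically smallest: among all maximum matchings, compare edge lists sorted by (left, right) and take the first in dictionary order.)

Lex-smallest maximum matching: {(0,3), (2,4), (5,6), (10,1), (12,7)}

|M| = 5 (so the lex-smallest maximum matching has 5 edges)
process left vertices in ascending order; for each, take the smallest-labelled available neighbour that still permits 5 edges overall, or leave it unmatched if none does
lex-smallest matching: {0-3, 2-4, 5-6, 10-1, 12-7}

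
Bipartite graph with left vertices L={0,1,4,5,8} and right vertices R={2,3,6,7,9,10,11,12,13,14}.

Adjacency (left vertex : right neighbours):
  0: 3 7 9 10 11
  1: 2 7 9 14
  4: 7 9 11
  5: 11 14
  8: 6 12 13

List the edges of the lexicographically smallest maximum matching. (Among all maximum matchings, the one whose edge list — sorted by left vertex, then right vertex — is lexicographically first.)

|M| = 5 (so the lex-smallest maximum matching has 5 edges)
process left vertices in ascending order; for each, take the smallest-labelled available neighbour that still permits 5 edges overall, or leave it unmatched if none does
lex-smallest matching: {0-3, 1-2, 4-7, 5-11, 8-6}

Lex-smallest maximum matching: {(0,3), (1,2), (4,7), (5,11), (8,6)}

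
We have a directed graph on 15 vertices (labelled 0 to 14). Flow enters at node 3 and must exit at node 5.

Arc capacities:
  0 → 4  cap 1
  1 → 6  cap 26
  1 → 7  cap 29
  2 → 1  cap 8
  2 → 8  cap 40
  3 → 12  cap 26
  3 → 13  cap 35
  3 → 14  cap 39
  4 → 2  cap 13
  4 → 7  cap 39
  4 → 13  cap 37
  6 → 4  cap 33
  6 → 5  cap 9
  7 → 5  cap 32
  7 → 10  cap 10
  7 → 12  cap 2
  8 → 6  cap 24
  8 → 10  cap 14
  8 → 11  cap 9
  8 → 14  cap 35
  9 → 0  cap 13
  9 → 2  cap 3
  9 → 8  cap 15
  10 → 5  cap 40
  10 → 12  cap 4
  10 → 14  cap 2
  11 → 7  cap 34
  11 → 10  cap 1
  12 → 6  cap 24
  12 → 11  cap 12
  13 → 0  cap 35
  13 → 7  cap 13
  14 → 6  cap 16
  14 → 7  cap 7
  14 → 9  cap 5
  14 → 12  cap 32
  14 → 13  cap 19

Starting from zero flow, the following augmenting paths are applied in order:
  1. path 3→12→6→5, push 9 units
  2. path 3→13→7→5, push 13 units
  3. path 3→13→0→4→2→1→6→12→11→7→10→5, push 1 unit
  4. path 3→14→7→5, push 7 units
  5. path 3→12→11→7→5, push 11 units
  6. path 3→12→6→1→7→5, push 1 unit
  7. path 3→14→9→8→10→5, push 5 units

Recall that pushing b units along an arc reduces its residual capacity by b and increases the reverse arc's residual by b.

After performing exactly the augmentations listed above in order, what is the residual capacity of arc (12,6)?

after path 1 (3→12→6→5, push 9): res(12,6)=15
after path 2 (3→13→7→5, push 13): res(12,6)=15
after path 3 (3→13→0→4→2→1→6→12→11→7→10→5, push 1): res(12,6)=16
after path 4 (3→14→7→5, push 7): res(12,6)=16
after path 5 (3→12→11→7→5, push 11): res(12,6)=16
after path 6 (3→12→6→1→7→5, push 1): res(12,6)=15
after path 7 (3→14→9→8→10→5, push 5): res(12,6)=15

Residual capacity of (12,6): 15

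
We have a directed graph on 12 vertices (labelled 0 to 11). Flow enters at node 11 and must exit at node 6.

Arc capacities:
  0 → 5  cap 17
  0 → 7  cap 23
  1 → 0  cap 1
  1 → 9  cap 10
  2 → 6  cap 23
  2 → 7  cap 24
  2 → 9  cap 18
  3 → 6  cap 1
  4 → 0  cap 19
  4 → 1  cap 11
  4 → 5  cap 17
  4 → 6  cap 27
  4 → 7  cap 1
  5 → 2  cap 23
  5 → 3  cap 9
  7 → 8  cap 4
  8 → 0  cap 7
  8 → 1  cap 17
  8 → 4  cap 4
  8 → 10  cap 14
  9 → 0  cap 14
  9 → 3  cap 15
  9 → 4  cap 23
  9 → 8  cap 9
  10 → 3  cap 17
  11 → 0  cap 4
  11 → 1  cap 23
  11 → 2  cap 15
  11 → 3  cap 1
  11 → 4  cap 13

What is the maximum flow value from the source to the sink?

Maximum flow value: 44

augment #1: 11→2→6 bottleneck 15, total now 15
augment #2: 11→3→6 bottleneck 1, total now 16
augment #3: 11→4→6 bottleneck 13, total now 29
augment #4: 11→0→5→2→6 bottleneck 4, total now 33
augment #5: 11→1→9→4→6 bottleneck 10, total now 43
augment #6: 11→1→0→5→2→6 bottleneck 1, total now 44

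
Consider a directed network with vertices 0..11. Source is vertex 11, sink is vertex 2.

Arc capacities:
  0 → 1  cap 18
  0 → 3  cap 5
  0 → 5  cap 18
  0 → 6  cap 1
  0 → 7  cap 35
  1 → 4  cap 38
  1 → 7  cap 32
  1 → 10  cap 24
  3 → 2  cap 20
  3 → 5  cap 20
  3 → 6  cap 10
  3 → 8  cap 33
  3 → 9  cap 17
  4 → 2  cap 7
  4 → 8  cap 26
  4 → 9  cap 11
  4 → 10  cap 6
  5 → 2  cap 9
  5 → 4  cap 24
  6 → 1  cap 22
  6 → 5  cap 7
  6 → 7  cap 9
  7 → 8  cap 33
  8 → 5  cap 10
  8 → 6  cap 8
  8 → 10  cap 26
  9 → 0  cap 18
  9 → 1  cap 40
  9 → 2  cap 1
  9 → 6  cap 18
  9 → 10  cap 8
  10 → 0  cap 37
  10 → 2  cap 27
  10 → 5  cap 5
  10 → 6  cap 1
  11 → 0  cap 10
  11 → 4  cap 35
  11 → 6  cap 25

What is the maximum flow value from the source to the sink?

augment #1: 11→4→2 bottleneck 7, total now 7
augment #2: 11→0→3→2 bottleneck 5, total now 12
augment #3: 11→0→5→2 bottleneck 5, total now 17
augment #4: 11→4→9→2 bottleneck 1, total now 18
augment #5: 11→4→10→2 bottleneck 6, total now 24
augment #6: 11→6→5→2 bottleneck 4, total now 28
augment #7: 11→4→8→10→2 bottleneck 21, total now 49

Maximum flow value: 49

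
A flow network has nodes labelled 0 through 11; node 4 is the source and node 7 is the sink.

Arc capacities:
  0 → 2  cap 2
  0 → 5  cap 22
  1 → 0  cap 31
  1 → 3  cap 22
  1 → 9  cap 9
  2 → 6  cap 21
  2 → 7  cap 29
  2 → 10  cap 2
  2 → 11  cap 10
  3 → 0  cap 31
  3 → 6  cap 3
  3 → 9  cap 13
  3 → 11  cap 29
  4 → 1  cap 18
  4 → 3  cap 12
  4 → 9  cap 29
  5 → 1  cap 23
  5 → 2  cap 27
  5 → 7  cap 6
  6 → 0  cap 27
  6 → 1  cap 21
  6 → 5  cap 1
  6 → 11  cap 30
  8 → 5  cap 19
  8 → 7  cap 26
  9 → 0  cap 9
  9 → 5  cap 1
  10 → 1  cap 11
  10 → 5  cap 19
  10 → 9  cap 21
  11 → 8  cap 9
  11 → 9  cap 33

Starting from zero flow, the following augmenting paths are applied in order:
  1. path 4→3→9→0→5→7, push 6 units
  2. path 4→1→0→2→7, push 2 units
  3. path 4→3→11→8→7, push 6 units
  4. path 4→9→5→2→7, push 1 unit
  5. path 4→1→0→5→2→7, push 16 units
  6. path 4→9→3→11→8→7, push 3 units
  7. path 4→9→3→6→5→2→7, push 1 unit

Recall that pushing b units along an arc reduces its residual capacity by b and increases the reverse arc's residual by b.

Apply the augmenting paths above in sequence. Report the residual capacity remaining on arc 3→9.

Residual capacity of (3,9): 11

after path 1 (4→3→9→0→5→7, push 6): res(3,9)=7
after path 2 (4→1→0→2→7, push 2): res(3,9)=7
after path 3 (4→3→11→8→7, push 6): res(3,9)=7
after path 4 (4→9→5→2→7, push 1): res(3,9)=7
after path 5 (4→1→0→5→2→7, push 16): res(3,9)=7
after path 6 (4→9→3→11→8→7, push 3): res(3,9)=10
after path 7 (4→9→3→6→5→2→7, push 1): res(3,9)=11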